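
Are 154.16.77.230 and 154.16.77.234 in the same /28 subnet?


Mask: 255.255.255.240
154.16.77.230 AND mask = 154.16.77.224
154.16.77.234 AND mask = 154.16.77.224
Yes, same subnet (154.16.77.224)


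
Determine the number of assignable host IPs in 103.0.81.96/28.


Host bits = 32 - 28 = 4
Total addresses = 2^4 = 16
Usable = total - 2 (network and broadcast)
Usable hosts: 14


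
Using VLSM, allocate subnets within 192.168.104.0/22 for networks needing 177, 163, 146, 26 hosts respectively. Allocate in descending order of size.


177 hosts -> /24 (254 usable): 192.168.104.0/24
163 hosts -> /24 (254 usable): 192.168.105.0/24
146 hosts -> /24 (254 usable): 192.168.106.0/24
26 hosts -> /27 (30 usable): 192.168.107.0/27
Allocation: 192.168.104.0/24 (177 hosts, 254 usable); 192.168.105.0/24 (163 hosts, 254 usable); 192.168.106.0/24 (146 hosts, 254 usable); 192.168.107.0/27 (26 hosts, 30 usable)


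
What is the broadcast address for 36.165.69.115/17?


Network: 36.165.0.0/17
Host bits = 15
Set all host bits to 1:
Broadcast: 36.165.127.255


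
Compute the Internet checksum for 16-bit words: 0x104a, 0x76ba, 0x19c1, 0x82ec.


Sum all words (with carry folding):
+ 0x104a = 0x104a
+ 0x76ba = 0x8704
+ 0x19c1 = 0xa0c5
+ 0x82ec = 0x23b2
One's complement: ~0x23b2
Checksum = 0xdc4d


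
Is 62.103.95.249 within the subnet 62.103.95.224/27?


Subnet network: 62.103.95.224
Test IP AND mask: 62.103.95.224
Yes, 62.103.95.249 is in 62.103.95.224/27


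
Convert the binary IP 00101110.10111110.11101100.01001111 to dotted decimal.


00101110 = 46
10111110 = 190
11101100 = 236
01001111 = 79
IP: 46.190.236.79


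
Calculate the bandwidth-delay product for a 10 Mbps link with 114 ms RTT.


BDP = bandwidth * RTT
= 10 Mbps * 114 ms
= 10 * 1e6 * 114 / 1000 bits
= 1140000 bits
= 142500 bytes
= 139.1602 KB
BDP = 1140000 bits (142500 bytes)


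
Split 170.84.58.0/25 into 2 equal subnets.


New prefix = 25 + 1 = 26
Each subnet has 64 addresses
  170.84.58.0/26
  170.84.58.64/26
Subnets: 170.84.58.0/26, 170.84.58.64/26


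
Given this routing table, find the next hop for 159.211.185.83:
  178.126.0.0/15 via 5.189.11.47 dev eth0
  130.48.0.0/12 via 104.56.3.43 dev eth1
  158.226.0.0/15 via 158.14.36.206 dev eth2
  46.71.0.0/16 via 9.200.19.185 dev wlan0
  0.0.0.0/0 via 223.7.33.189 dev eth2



Longest prefix match for 159.211.185.83:
  /15 178.126.0.0: no
  /12 130.48.0.0: no
  /15 158.226.0.0: no
  /16 46.71.0.0: no
  /0 0.0.0.0: MATCH
Selected: next-hop 223.7.33.189 via eth2 (matched /0)


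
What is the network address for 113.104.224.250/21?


IP:   01110001.01101000.11100000.11111010
Mask: 11111111.11111111.11111000.00000000
AND operation:
Net:  01110001.01101000.11100000.00000000
Network: 113.104.224.0/21


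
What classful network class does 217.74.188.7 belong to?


First octet: 217
Binary: 11011001
110xxxxx -> Class C (192-223)
Class C, default mask 255.255.255.0 (/24)


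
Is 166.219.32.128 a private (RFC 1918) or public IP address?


RFC 1918 private ranges:
  10.0.0.0/8 (10.0.0.0 - 10.255.255.255)
  172.16.0.0/12 (172.16.0.0 - 172.31.255.255)
  192.168.0.0/16 (192.168.0.0 - 192.168.255.255)
Public (not in any RFC 1918 range)


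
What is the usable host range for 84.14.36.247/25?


Network: 84.14.36.128
Broadcast: 84.14.36.255
First usable = network + 1
Last usable = broadcast - 1
Range: 84.14.36.129 to 84.14.36.254


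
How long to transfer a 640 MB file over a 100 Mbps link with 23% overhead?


Effective throughput = 100 * (1 - 23/100) = 77 Mbps
File size in Mb = 640 * 8 = 5120 Mb
Time = 5120 / 77
Time = 66.4935 seconds


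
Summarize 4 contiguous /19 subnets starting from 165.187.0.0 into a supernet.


Original prefix: /19
Number of subnets: 4 = 2^2
New prefix = 19 - 2 = 17
Supernet: 165.187.0.0/17


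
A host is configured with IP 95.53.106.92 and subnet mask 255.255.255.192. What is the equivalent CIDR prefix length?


Binary: 11111111.11111111.11111111.11000000
Count leading 1s
Prefix: /26


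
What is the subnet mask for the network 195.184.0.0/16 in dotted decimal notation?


/16 means 16 network bits, 16 host bits
Binary: 11111111111111110000000000000000
Mask: 255.255.0.0


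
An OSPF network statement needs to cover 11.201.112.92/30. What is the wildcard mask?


Subnet mask: 255.255.255.252
Wildcard = 255.255.255.255 - subnet mask
255 - 255 = 0
255 - 255 = 0
255 - 255 = 0
255 - 252 = 3
Wildcard: 0.0.0.3


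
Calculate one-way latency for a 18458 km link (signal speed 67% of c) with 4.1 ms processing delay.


Speed = 0.67 * 3e5 km/s = 201000 km/s
Propagation delay = 18458 / 201000 = 0.0918 s = 91.8308 ms
Processing delay = 4.1 ms
Total one-way latency = 95.9308 ms


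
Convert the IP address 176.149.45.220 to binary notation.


176 = 10110000
149 = 10010101
45 = 00101101
220 = 11011100
Binary: 10110000.10010101.00101101.11011100


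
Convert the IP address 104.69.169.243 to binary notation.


104 = 01101000
69 = 01000101
169 = 10101001
243 = 11110011
Binary: 01101000.01000101.10101001.11110011


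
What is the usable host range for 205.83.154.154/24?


Network: 205.83.154.0
Broadcast: 205.83.154.255
First usable = network + 1
Last usable = broadcast - 1
Range: 205.83.154.1 to 205.83.154.254


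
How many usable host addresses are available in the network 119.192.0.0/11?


Host bits = 32 - 11 = 21
Total addresses = 2^21 = 2097152
Usable = total - 2 (network and broadcast)
Usable hosts: 2097150


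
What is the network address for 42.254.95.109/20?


IP:   00101010.11111110.01011111.01101101
Mask: 11111111.11111111.11110000.00000000
AND operation:
Net:  00101010.11111110.01010000.00000000
Network: 42.254.80.0/20


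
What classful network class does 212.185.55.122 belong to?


First octet: 212
Binary: 11010100
110xxxxx -> Class C (192-223)
Class C, default mask 255.255.255.0 (/24)


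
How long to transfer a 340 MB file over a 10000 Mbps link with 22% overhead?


Effective throughput = 10000 * (1 - 22/100) = 7800 Mbps
File size in Mb = 340 * 8 = 2720 Mb
Time = 2720 / 7800
Time = 0.3487 seconds


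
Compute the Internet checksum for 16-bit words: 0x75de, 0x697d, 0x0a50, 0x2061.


Sum all words (with carry folding):
+ 0x75de = 0x75de
+ 0x697d = 0xdf5b
+ 0x0a50 = 0xe9ab
+ 0x2061 = 0x0a0d
One's complement: ~0x0a0d
Checksum = 0xf5f2


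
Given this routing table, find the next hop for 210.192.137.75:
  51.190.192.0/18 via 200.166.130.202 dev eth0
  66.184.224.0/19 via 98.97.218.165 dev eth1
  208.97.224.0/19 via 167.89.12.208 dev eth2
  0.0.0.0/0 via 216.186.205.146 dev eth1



Longest prefix match for 210.192.137.75:
  /18 51.190.192.0: no
  /19 66.184.224.0: no
  /19 208.97.224.0: no
  /0 0.0.0.0: MATCH
Selected: next-hop 216.186.205.146 via eth1 (matched /0)


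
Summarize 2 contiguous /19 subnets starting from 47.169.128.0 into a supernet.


Original prefix: /19
Number of subnets: 2 = 2^1
New prefix = 19 - 1 = 18
Supernet: 47.169.128.0/18


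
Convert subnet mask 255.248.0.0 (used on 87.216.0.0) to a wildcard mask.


Subnet mask: 255.248.0.0
Wildcard = 255.255.255.255 - subnet mask
255 - 255 = 0
255 - 248 = 7
255 - 0 = 255
255 - 0 = 255
Wildcard: 0.7.255.255


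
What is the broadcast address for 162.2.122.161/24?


Network: 162.2.122.0/24
Host bits = 8
Set all host bits to 1:
Broadcast: 162.2.122.255


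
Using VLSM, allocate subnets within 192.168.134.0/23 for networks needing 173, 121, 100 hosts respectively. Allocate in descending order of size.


173 hosts -> /24 (254 usable): 192.168.134.0/24
121 hosts -> /25 (126 usable): 192.168.135.0/25
100 hosts -> /25 (126 usable): 192.168.135.128/25
Allocation: 192.168.134.0/24 (173 hosts, 254 usable); 192.168.135.0/25 (121 hosts, 126 usable); 192.168.135.128/25 (100 hosts, 126 usable)


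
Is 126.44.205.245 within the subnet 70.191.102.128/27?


Subnet network: 70.191.102.128
Test IP AND mask: 126.44.205.224
No, 126.44.205.245 is not in 70.191.102.128/27


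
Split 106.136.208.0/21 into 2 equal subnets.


New prefix = 21 + 1 = 22
Each subnet has 1024 addresses
  106.136.208.0/22
  106.136.212.0/22
Subnets: 106.136.208.0/22, 106.136.212.0/22


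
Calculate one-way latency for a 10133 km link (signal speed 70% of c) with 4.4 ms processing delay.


Speed = 0.7 * 3e5 km/s = 210000 km/s
Propagation delay = 10133 / 210000 = 0.0483 s = 48.2524 ms
Processing delay = 4.4 ms
Total one-way latency = 52.6524 ms


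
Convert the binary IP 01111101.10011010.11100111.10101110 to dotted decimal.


01111101 = 125
10011010 = 154
11100111 = 231
10101110 = 174
IP: 125.154.231.174


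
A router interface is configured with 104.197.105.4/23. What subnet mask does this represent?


/23 means 23 network bits, 9 host bits
Binary: 11111111111111111111111000000000
Mask: 255.255.254.0


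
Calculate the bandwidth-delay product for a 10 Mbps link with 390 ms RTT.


BDP = bandwidth * RTT
= 10 Mbps * 390 ms
= 10 * 1e6 * 390 / 1000 bits
= 3900000 bits
= 487500 bytes
= 476.0742 KB
BDP = 3900000 bits (487500 bytes)


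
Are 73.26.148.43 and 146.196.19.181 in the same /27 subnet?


Mask: 255.255.255.224
73.26.148.43 AND mask = 73.26.148.32
146.196.19.181 AND mask = 146.196.19.160
No, different subnets (73.26.148.32 vs 146.196.19.160)


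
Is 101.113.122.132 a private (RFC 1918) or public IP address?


RFC 1918 private ranges:
  10.0.0.0/8 (10.0.0.0 - 10.255.255.255)
  172.16.0.0/12 (172.16.0.0 - 172.31.255.255)
  192.168.0.0/16 (192.168.0.0 - 192.168.255.255)
Public (not in any RFC 1918 range)


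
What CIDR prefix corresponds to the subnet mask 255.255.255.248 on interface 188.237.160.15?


Binary: 11111111.11111111.11111111.11111000
Count leading 1s
Prefix: /29


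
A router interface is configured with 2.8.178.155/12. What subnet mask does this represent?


/12 means 12 network bits, 20 host bits
Binary: 11111111111100000000000000000000
Mask: 255.240.0.0


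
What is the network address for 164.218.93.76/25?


IP:   10100100.11011010.01011101.01001100
Mask: 11111111.11111111.11111111.10000000
AND operation:
Net:  10100100.11011010.01011101.00000000
Network: 164.218.93.0/25


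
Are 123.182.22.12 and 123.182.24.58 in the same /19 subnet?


Mask: 255.255.224.0
123.182.22.12 AND mask = 123.182.0.0
123.182.24.58 AND mask = 123.182.0.0
Yes, same subnet (123.182.0.0)


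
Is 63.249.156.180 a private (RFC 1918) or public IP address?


RFC 1918 private ranges:
  10.0.0.0/8 (10.0.0.0 - 10.255.255.255)
  172.16.0.0/12 (172.16.0.0 - 172.31.255.255)
  192.168.0.0/16 (192.168.0.0 - 192.168.255.255)
Public (not in any RFC 1918 range)


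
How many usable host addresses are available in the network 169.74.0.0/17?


Host bits = 32 - 17 = 15
Total addresses = 2^15 = 32768
Usable = total - 2 (network and broadcast)
Usable hosts: 32766


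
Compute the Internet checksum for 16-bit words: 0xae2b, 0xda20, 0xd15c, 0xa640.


Sum all words (with carry folding):
+ 0xae2b = 0xae2b
+ 0xda20 = 0x884c
+ 0xd15c = 0x59a9
+ 0xa640 = 0xffe9
One's complement: ~0xffe9
Checksum = 0x0016


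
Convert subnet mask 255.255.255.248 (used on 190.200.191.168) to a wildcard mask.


Subnet mask: 255.255.255.248
Wildcard = 255.255.255.255 - subnet mask
255 - 255 = 0
255 - 255 = 0
255 - 255 = 0
255 - 248 = 7
Wildcard: 0.0.0.7


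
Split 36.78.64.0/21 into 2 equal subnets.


New prefix = 21 + 1 = 22
Each subnet has 1024 addresses
  36.78.64.0/22
  36.78.68.0/22
Subnets: 36.78.64.0/22, 36.78.68.0/22


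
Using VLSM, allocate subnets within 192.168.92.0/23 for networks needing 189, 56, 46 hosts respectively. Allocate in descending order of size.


189 hosts -> /24 (254 usable): 192.168.92.0/24
56 hosts -> /26 (62 usable): 192.168.93.0/26
46 hosts -> /26 (62 usable): 192.168.93.64/26
Allocation: 192.168.92.0/24 (189 hosts, 254 usable); 192.168.93.0/26 (56 hosts, 62 usable); 192.168.93.64/26 (46 hosts, 62 usable)


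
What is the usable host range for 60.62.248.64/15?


Network: 60.62.0.0
Broadcast: 60.63.255.255
First usable = network + 1
Last usable = broadcast - 1
Range: 60.62.0.1 to 60.63.255.254


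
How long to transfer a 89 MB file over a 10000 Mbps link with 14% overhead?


Effective throughput = 10000 * (1 - 14/100) = 8600 Mbps
File size in Mb = 89 * 8 = 712 Mb
Time = 712 / 8600
Time = 0.0828 seconds


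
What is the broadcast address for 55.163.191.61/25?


Network: 55.163.191.0/25
Host bits = 7
Set all host bits to 1:
Broadcast: 55.163.191.127


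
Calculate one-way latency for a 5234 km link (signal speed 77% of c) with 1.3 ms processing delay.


Speed = 0.77 * 3e5 km/s = 231000 km/s
Propagation delay = 5234 / 231000 = 0.0227 s = 22.658 ms
Processing delay = 1.3 ms
Total one-way latency = 23.958 ms


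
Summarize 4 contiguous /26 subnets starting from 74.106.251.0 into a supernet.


Original prefix: /26
Number of subnets: 4 = 2^2
New prefix = 26 - 2 = 24
Supernet: 74.106.251.0/24


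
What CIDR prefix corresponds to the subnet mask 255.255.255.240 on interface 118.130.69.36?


Binary: 11111111.11111111.11111111.11110000
Count leading 1s
Prefix: /28


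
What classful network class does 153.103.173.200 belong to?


First octet: 153
Binary: 10011001
10xxxxxx -> Class B (128-191)
Class B, default mask 255.255.0.0 (/16)


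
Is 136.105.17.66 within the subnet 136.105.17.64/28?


Subnet network: 136.105.17.64
Test IP AND mask: 136.105.17.64
Yes, 136.105.17.66 is in 136.105.17.64/28


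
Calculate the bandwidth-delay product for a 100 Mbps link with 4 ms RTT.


BDP = bandwidth * RTT
= 100 Mbps * 4 ms
= 100 * 1e6 * 4 / 1000 bits
= 400000 bits
= 50000 bytes
= 48.8281 KB
BDP = 400000 bits (50000 bytes)


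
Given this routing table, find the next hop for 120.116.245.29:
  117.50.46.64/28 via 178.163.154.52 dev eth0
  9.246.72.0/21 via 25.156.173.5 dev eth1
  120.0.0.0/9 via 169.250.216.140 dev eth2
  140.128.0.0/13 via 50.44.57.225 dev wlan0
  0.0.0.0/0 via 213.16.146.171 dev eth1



Longest prefix match for 120.116.245.29:
  /28 117.50.46.64: no
  /21 9.246.72.0: no
  /9 120.0.0.0: MATCH
  /13 140.128.0.0: no
  /0 0.0.0.0: MATCH
Selected: next-hop 169.250.216.140 via eth2 (matched /9)


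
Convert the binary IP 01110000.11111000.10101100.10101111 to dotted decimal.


01110000 = 112
11111000 = 248
10101100 = 172
10101111 = 175
IP: 112.248.172.175


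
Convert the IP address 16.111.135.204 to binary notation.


16 = 00010000
111 = 01101111
135 = 10000111
204 = 11001100
Binary: 00010000.01101111.10000111.11001100


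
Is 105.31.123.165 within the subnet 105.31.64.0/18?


Subnet network: 105.31.64.0
Test IP AND mask: 105.31.64.0
Yes, 105.31.123.165 is in 105.31.64.0/18


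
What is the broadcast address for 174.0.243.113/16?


Network: 174.0.0.0/16
Host bits = 16
Set all host bits to 1:
Broadcast: 174.0.255.255


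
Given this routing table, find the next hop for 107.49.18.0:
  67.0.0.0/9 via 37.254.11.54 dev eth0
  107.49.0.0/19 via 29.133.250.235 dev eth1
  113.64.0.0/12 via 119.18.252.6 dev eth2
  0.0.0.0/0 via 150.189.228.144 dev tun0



Longest prefix match for 107.49.18.0:
  /9 67.0.0.0: no
  /19 107.49.0.0: MATCH
  /12 113.64.0.0: no
  /0 0.0.0.0: MATCH
Selected: next-hop 29.133.250.235 via eth1 (matched /19)


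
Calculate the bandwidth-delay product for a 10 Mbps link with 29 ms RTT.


BDP = bandwidth * RTT
= 10 Mbps * 29 ms
= 10 * 1e6 * 29 / 1000 bits
= 290000 bits
= 36250 bytes
= 35.4004 KB
BDP = 290000 bits (36250 bytes)


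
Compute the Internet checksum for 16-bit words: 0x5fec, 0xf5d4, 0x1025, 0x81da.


Sum all words (with carry folding):
+ 0x5fec = 0x5fec
+ 0xf5d4 = 0x55c1
+ 0x1025 = 0x65e6
+ 0x81da = 0xe7c0
One's complement: ~0xe7c0
Checksum = 0x183f


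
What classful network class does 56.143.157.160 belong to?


First octet: 56
Binary: 00111000
0xxxxxxx -> Class A (1-126)
Class A, default mask 255.0.0.0 (/8)


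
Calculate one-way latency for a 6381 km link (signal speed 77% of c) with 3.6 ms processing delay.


Speed = 0.77 * 3e5 km/s = 231000 km/s
Propagation delay = 6381 / 231000 = 0.0276 s = 27.6234 ms
Processing delay = 3.6 ms
Total one-way latency = 31.2234 ms


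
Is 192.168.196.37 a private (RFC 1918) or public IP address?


RFC 1918 private ranges:
  10.0.0.0/8 (10.0.0.0 - 10.255.255.255)
  172.16.0.0/12 (172.16.0.0 - 172.31.255.255)
  192.168.0.0/16 (192.168.0.0 - 192.168.255.255)
Private (in 192.168.0.0/16)


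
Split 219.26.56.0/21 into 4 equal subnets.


New prefix = 21 + 2 = 23
Each subnet has 512 addresses
  219.26.56.0/23
  219.26.58.0/23
  219.26.60.0/23
  219.26.62.0/23
Subnets: 219.26.56.0/23, 219.26.58.0/23, 219.26.60.0/23, 219.26.62.0/23


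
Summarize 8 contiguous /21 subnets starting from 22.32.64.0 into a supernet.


Original prefix: /21
Number of subnets: 8 = 2^3
New prefix = 21 - 3 = 18
Supernet: 22.32.64.0/18


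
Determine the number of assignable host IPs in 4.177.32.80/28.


Host bits = 32 - 28 = 4
Total addresses = 2^4 = 16
Usable = total - 2 (network and broadcast)
Usable hosts: 14


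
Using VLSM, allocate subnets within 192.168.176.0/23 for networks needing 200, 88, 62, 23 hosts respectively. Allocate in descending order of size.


200 hosts -> /24 (254 usable): 192.168.176.0/24
88 hosts -> /25 (126 usable): 192.168.177.0/25
62 hosts -> /26 (62 usable): 192.168.177.128/26
23 hosts -> /27 (30 usable): 192.168.177.192/27
Allocation: 192.168.176.0/24 (200 hosts, 254 usable); 192.168.177.0/25 (88 hosts, 126 usable); 192.168.177.128/26 (62 hosts, 62 usable); 192.168.177.192/27 (23 hosts, 30 usable)


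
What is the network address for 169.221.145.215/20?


IP:   10101001.11011101.10010001.11010111
Mask: 11111111.11111111.11110000.00000000
AND operation:
Net:  10101001.11011101.10010000.00000000
Network: 169.221.144.0/20


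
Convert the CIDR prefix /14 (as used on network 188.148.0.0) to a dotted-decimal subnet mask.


/14 means 14 network bits, 18 host bits
Binary: 11111111111111000000000000000000
Mask: 255.252.0.0


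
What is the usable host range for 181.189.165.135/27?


Network: 181.189.165.128
Broadcast: 181.189.165.159
First usable = network + 1
Last usable = broadcast - 1
Range: 181.189.165.129 to 181.189.165.158


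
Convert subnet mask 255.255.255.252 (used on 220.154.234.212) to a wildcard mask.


Subnet mask: 255.255.255.252
Wildcard = 255.255.255.255 - subnet mask
255 - 255 = 0
255 - 255 = 0
255 - 255 = 0
255 - 252 = 3
Wildcard: 0.0.0.3


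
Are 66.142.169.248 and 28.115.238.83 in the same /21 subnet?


Mask: 255.255.248.0
66.142.169.248 AND mask = 66.142.168.0
28.115.238.83 AND mask = 28.115.232.0
No, different subnets (66.142.168.0 vs 28.115.232.0)


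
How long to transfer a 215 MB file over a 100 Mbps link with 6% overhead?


Effective throughput = 100 * (1 - 6/100) = 94 Mbps
File size in Mb = 215 * 8 = 1720 Mb
Time = 1720 / 94
Time = 18.2979 seconds


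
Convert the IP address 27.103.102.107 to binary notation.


27 = 00011011
103 = 01100111
102 = 01100110
107 = 01101011
Binary: 00011011.01100111.01100110.01101011


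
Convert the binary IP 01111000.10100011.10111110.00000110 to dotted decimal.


01111000 = 120
10100011 = 163
10111110 = 190
00000110 = 6
IP: 120.163.190.6


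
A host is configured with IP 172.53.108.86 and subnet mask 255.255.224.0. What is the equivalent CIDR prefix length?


Binary: 11111111.11111111.11100000.00000000
Count leading 1s
Prefix: /19


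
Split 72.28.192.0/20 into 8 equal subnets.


New prefix = 20 + 3 = 23
Each subnet has 512 addresses
  72.28.192.0/23
  72.28.194.0/23
  72.28.196.0/23
  72.28.198.0/23
  72.28.200.0/23
  72.28.202.0/23
  72.28.204.0/23
  72.28.206.0/23
Subnets: 72.28.192.0/23, 72.28.194.0/23, 72.28.196.0/23, 72.28.198.0/23, 72.28.200.0/23, 72.28.202.0/23, 72.28.204.0/23, 72.28.206.0/23


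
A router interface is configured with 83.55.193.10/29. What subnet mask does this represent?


/29 means 29 network bits, 3 host bits
Binary: 11111111111111111111111111111000
Mask: 255.255.255.248


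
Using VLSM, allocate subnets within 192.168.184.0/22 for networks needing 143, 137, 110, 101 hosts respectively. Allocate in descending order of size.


143 hosts -> /24 (254 usable): 192.168.184.0/24
137 hosts -> /24 (254 usable): 192.168.185.0/24
110 hosts -> /25 (126 usable): 192.168.186.0/25
101 hosts -> /25 (126 usable): 192.168.186.128/25
Allocation: 192.168.184.0/24 (143 hosts, 254 usable); 192.168.185.0/24 (137 hosts, 254 usable); 192.168.186.0/25 (110 hosts, 126 usable); 192.168.186.128/25 (101 hosts, 126 usable)


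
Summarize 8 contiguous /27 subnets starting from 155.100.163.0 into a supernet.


Original prefix: /27
Number of subnets: 8 = 2^3
New prefix = 27 - 3 = 24
Supernet: 155.100.163.0/24


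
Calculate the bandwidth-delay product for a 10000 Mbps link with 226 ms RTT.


BDP = bandwidth * RTT
= 10000 Mbps * 226 ms
= 10000 * 1e6 * 226 / 1000 bits
= 2260000000 bits
= 282500000 bytes
= 275878.9062 KB
BDP = 2260000000 bits (282500000 bytes)


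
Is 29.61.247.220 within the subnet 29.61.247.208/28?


Subnet network: 29.61.247.208
Test IP AND mask: 29.61.247.208
Yes, 29.61.247.220 is in 29.61.247.208/28


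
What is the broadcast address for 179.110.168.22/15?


Network: 179.110.0.0/15
Host bits = 17
Set all host bits to 1:
Broadcast: 179.111.255.255


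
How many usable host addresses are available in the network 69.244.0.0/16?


Host bits = 32 - 16 = 16
Total addresses = 2^16 = 65536
Usable = total - 2 (network and broadcast)
Usable hosts: 65534


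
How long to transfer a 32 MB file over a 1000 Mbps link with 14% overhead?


Effective throughput = 1000 * (1 - 14/100) = 860 Mbps
File size in Mb = 32 * 8 = 256 Mb
Time = 256 / 860
Time = 0.2977 seconds


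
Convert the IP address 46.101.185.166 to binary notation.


46 = 00101110
101 = 01100101
185 = 10111001
166 = 10100110
Binary: 00101110.01100101.10111001.10100110


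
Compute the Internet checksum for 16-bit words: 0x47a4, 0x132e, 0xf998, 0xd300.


Sum all words (with carry folding):
+ 0x47a4 = 0x47a4
+ 0x132e = 0x5ad2
+ 0xf998 = 0x546b
+ 0xd300 = 0x276c
One's complement: ~0x276c
Checksum = 0xd893


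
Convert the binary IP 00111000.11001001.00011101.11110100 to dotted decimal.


00111000 = 56
11001001 = 201
00011101 = 29
11110100 = 244
IP: 56.201.29.244


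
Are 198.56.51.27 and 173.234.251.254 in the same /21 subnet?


Mask: 255.255.248.0
198.56.51.27 AND mask = 198.56.48.0
173.234.251.254 AND mask = 173.234.248.0
No, different subnets (198.56.48.0 vs 173.234.248.0)


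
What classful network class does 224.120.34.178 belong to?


First octet: 224
Binary: 11100000
1110xxxx -> Class D (224-239)
Class D (multicast), default mask N/A


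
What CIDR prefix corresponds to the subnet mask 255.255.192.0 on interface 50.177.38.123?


Binary: 11111111.11111111.11000000.00000000
Count leading 1s
Prefix: /18


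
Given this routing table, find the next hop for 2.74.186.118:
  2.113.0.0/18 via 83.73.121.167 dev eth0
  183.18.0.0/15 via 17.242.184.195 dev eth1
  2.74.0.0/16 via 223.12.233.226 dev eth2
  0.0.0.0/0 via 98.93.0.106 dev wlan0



Longest prefix match for 2.74.186.118:
  /18 2.113.0.0: no
  /15 183.18.0.0: no
  /16 2.74.0.0: MATCH
  /0 0.0.0.0: MATCH
Selected: next-hop 223.12.233.226 via eth2 (matched /16)


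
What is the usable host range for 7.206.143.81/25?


Network: 7.206.143.0
Broadcast: 7.206.143.127
First usable = network + 1
Last usable = broadcast - 1
Range: 7.206.143.1 to 7.206.143.126


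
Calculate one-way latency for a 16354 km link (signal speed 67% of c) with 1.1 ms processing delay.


Speed = 0.67 * 3e5 km/s = 201000 km/s
Propagation delay = 16354 / 201000 = 0.0814 s = 81.3632 ms
Processing delay = 1.1 ms
Total one-way latency = 82.4632 ms


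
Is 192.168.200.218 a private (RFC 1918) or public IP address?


RFC 1918 private ranges:
  10.0.0.0/8 (10.0.0.0 - 10.255.255.255)
  172.16.0.0/12 (172.16.0.0 - 172.31.255.255)
  192.168.0.0/16 (192.168.0.0 - 192.168.255.255)
Private (in 192.168.0.0/16)


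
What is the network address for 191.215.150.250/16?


IP:   10111111.11010111.10010110.11111010
Mask: 11111111.11111111.00000000.00000000
AND operation:
Net:  10111111.11010111.00000000.00000000
Network: 191.215.0.0/16


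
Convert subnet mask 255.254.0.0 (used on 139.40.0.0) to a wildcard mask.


Subnet mask: 255.254.0.0
Wildcard = 255.255.255.255 - subnet mask
255 - 255 = 0
255 - 254 = 1
255 - 0 = 255
255 - 0 = 255
Wildcard: 0.1.255.255


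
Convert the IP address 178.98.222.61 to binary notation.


178 = 10110010
98 = 01100010
222 = 11011110
61 = 00111101
Binary: 10110010.01100010.11011110.00111101


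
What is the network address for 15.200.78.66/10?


IP:   00001111.11001000.01001110.01000010
Mask: 11111111.11000000.00000000.00000000
AND operation:
Net:  00001111.11000000.00000000.00000000
Network: 15.192.0.0/10


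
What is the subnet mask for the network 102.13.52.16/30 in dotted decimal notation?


/30 means 30 network bits, 2 host bits
Binary: 11111111111111111111111111111100
Mask: 255.255.255.252


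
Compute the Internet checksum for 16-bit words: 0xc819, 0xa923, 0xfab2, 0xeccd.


Sum all words (with carry folding):
+ 0xc819 = 0xc819
+ 0xa923 = 0x713d
+ 0xfab2 = 0x6bf0
+ 0xeccd = 0x58be
One's complement: ~0x58be
Checksum = 0xa741


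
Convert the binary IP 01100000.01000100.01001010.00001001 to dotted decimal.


01100000 = 96
01000100 = 68
01001010 = 74
00001001 = 9
IP: 96.68.74.9


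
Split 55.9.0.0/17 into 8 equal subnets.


New prefix = 17 + 3 = 20
Each subnet has 4096 addresses
  55.9.0.0/20
  55.9.16.0/20
  55.9.32.0/20
  55.9.48.0/20
  55.9.64.0/20
  55.9.80.0/20
  55.9.96.0/20
  55.9.112.0/20
Subnets: 55.9.0.0/20, 55.9.16.0/20, 55.9.32.0/20, 55.9.48.0/20, 55.9.64.0/20, 55.9.80.0/20, 55.9.96.0/20, 55.9.112.0/20


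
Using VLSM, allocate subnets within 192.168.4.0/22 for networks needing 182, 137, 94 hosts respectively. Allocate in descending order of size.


182 hosts -> /24 (254 usable): 192.168.4.0/24
137 hosts -> /24 (254 usable): 192.168.5.0/24
94 hosts -> /25 (126 usable): 192.168.6.0/25
Allocation: 192.168.4.0/24 (182 hosts, 254 usable); 192.168.5.0/24 (137 hosts, 254 usable); 192.168.6.0/25 (94 hosts, 126 usable)


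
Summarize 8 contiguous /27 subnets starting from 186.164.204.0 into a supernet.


Original prefix: /27
Number of subnets: 8 = 2^3
New prefix = 27 - 3 = 24
Supernet: 186.164.204.0/24


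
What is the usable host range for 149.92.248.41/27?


Network: 149.92.248.32
Broadcast: 149.92.248.63
First usable = network + 1
Last usable = broadcast - 1
Range: 149.92.248.33 to 149.92.248.62


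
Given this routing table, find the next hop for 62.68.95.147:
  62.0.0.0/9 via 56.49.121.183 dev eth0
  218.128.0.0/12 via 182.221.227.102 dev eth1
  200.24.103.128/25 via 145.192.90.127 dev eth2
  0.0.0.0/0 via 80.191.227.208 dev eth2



Longest prefix match for 62.68.95.147:
  /9 62.0.0.0: MATCH
  /12 218.128.0.0: no
  /25 200.24.103.128: no
  /0 0.0.0.0: MATCH
Selected: next-hop 56.49.121.183 via eth0 (matched /9)


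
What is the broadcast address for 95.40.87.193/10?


Network: 95.0.0.0/10
Host bits = 22
Set all host bits to 1:
Broadcast: 95.63.255.255


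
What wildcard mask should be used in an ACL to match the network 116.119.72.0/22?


Subnet mask: 255.255.252.0
Wildcard = 255.255.255.255 - subnet mask
255 - 255 = 0
255 - 255 = 0
255 - 252 = 3
255 - 0 = 255
Wildcard: 0.0.3.255


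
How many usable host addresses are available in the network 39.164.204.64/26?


Host bits = 32 - 26 = 6
Total addresses = 2^6 = 64
Usable = total - 2 (network and broadcast)
Usable hosts: 62


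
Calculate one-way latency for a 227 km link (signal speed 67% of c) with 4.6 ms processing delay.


Speed = 0.67 * 3e5 km/s = 201000 km/s
Propagation delay = 227 / 201000 = 0.0011 s = 1.1294 ms
Processing delay = 4.6 ms
Total one-way latency = 5.7294 ms


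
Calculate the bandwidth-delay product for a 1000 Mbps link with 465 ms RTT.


BDP = bandwidth * RTT
= 1000 Mbps * 465 ms
= 1000 * 1e6 * 465 / 1000 bits
= 465000000 bits
= 58125000 bytes
= 56762.6953 KB
BDP = 465000000 bits (58125000 bytes)


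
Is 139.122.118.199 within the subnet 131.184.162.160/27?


Subnet network: 131.184.162.160
Test IP AND mask: 139.122.118.192
No, 139.122.118.199 is not in 131.184.162.160/27


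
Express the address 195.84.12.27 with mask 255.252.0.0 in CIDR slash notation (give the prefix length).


Binary: 11111111.11111100.00000000.00000000
Count leading 1s
Prefix: /14


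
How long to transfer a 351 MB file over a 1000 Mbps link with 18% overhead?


Effective throughput = 1000 * (1 - 18/100) = 820.0 Mbps
File size in Mb = 351 * 8 = 2808 Mb
Time = 2808 / 820.0
Time = 3.4244 seconds


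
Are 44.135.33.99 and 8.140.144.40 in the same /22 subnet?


Mask: 255.255.252.0
44.135.33.99 AND mask = 44.135.32.0
8.140.144.40 AND mask = 8.140.144.0
No, different subnets (44.135.32.0 vs 8.140.144.0)


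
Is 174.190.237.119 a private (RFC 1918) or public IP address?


RFC 1918 private ranges:
  10.0.0.0/8 (10.0.0.0 - 10.255.255.255)
  172.16.0.0/12 (172.16.0.0 - 172.31.255.255)
  192.168.0.0/16 (192.168.0.0 - 192.168.255.255)
Public (not in any RFC 1918 range)


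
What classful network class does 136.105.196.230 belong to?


First octet: 136
Binary: 10001000
10xxxxxx -> Class B (128-191)
Class B, default mask 255.255.0.0 (/16)


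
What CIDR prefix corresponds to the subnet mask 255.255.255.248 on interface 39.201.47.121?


Binary: 11111111.11111111.11111111.11111000
Count leading 1s
Prefix: /29


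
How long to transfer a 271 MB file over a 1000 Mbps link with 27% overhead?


Effective throughput = 1000 * (1 - 27/100) = 730 Mbps
File size in Mb = 271 * 8 = 2168 Mb
Time = 2168 / 730
Time = 2.9699 seconds


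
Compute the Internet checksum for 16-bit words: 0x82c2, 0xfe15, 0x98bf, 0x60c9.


Sum all words (with carry folding):
+ 0x82c2 = 0x82c2
+ 0xfe15 = 0x80d8
+ 0x98bf = 0x1998
+ 0x60c9 = 0x7a61
One's complement: ~0x7a61
Checksum = 0x859e


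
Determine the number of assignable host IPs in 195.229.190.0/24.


Host bits = 32 - 24 = 8
Total addresses = 2^8 = 256
Usable = total - 2 (network and broadcast)
Usable hosts: 254


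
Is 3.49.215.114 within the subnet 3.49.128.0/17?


Subnet network: 3.49.128.0
Test IP AND mask: 3.49.128.0
Yes, 3.49.215.114 is in 3.49.128.0/17


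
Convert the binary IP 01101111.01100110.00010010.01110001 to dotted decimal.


01101111 = 111
01100110 = 102
00010010 = 18
01110001 = 113
IP: 111.102.18.113


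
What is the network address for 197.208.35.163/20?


IP:   11000101.11010000.00100011.10100011
Mask: 11111111.11111111.11110000.00000000
AND operation:
Net:  11000101.11010000.00100000.00000000
Network: 197.208.32.0/20


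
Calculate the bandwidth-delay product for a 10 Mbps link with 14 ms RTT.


BDP = bandwidth * RTT
= 10 Mbps * 14 ms
= 10 * 1e6 * 14 / 1000 bits
= 140000 bits
= 17500 bytes
= 17.0898 KB
BDP = 140000 bits (17500 bytes)


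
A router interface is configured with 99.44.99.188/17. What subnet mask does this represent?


/17 means 17 network bits, 15 host bits
Binary: 11111111111111111000000000000000
Mask: 255.255.128.0


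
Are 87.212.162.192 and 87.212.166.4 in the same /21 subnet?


Mask: 255.255.248.0
87.212.162.192 AND mask = 87.212.160.0
87.212.166.4 AND mask = 87.212.160.0
Yes, same subnet (87.212.160.0)


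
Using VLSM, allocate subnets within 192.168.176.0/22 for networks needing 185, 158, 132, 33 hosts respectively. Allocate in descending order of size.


185 hosts -> /24 (254 usable): 192.168.176.0/24
158 hosts -> /24 (254 usable): 192.168.177.0/24
132 hosts -> /24 (254 usable): 192.168.178.0/24
33 hosts -> /26 (62 usable): 192.168.179.0/26
Allocation: 192.168.176.0/24 (185 hosts, 254 usable); 192.168.177.0/24 (158 hosts, 254 usable); 192.168.178.0/24 (132 hosts, 254 usable); 192.168.179.0/26 (33 hosts, 62 usable)


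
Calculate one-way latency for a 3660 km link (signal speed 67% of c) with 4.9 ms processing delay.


Speed = 0.67 * 3e5 km/s = 201000 km/s
Propagation delay = 3660 / 201000 = 0.0182 s = 18.209 ms
Processing delay = 4.9 ms
Total one-way latency = 23.109 ms


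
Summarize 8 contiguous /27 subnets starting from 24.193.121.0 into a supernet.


Original prefix: /27
Number of subnets: 8 = 2^3
New prefix = 27 - 3 = 24
Supernet: 24.193.121.0/24


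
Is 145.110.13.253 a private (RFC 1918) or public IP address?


RFC 1918 private ranges:
  10.0.0.0/8 (10.0.0.0 - 10.255.255.255)
  172.16.0.0/12 (172.16.0.0 - 172.31.255.255)
  192.168.0.0/16 (192.168.0.0 - 192.168.255.255)
Public (not in any RFC 1918 range)


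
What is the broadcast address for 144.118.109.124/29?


Network: 144.118.109.120/29
Host bits = 3
Set all host bits to 1:
Broadcast: 144.118.109.127


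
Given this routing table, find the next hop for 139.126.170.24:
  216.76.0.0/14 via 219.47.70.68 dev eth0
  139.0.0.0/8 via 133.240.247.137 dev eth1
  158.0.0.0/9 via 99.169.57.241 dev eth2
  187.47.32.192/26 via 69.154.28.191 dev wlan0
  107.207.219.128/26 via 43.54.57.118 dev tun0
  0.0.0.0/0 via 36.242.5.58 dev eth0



Longest prefix match for 139.126.170.24:
  /14 216.76.0.0: no
  /8 139.0.0.0: MATCH
  /9 158.0.0.0: no
  /26 187.47.32.192: no
  /26 107.207.219.128: no
  /0 0.0.0.0: MATCH
Selected: next-hop 133.240.247.137 via eth1 (matched /8)


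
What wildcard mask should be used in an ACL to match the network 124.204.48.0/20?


Subnet mask: 255.255.240.0
Wildcard = 255.255.255.255 - subnet mask
255 - 255 = 0
255 - 255 = 0
255 - 240 = 15
255 - 0 = 255
Wildcard: 0.0.15.255


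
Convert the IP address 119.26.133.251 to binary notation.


119 = 01110111
26 = 00011010
133 = 10000101
251 = 11111011
Binary: 01110111.00011010.10000101.11111011


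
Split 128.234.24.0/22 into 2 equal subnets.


New prefix = 22 + 1 = 23
Each subnet has 512 addresses
  128.234.24.0/23
  128.234.26.0/23
Subnets: 128.234.24.0/23, 128.234.26.0/23


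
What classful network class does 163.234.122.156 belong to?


First octet: 163
Binary: 10100011
10xxxxxx -> Class B (128-191)
Class B, default mask 255.255.0.0 (/16)


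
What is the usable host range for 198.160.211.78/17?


Network: 198.160.128.0
Broadcast: 198.160.255.255
First usable = network + 1
Last usable = broadcast - 1
Range: 198.160.128.1 to 198.160.255.254


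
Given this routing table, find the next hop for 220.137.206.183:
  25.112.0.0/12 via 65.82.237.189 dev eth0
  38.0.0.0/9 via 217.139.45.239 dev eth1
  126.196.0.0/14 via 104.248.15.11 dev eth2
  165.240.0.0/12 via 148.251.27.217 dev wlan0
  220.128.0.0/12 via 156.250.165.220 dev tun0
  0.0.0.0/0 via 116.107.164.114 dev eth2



Longest prefix match for 220.137.206.183:
  /12 25.112.0.0: no
  /9 38.0.0.0: no
  /14 126.196.0.0: no
  /12 165.240.0.0: no
  /12 220.128.0.0: MATCH
  /0 0.0.0.0: MATCH
Selected: next-hop 156.250.165.220 via tun0 (matched /12)


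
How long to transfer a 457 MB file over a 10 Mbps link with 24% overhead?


Effective throughput = 10 * (1 - 24/100) = 7.6 Mbps
File size in Mb = 457 * 8 = 3656 Mb
Time = 3656 / 7.6
Time = 481.0526 seconds


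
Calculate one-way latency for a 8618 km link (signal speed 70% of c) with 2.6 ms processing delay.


Speed = 0.7 * 3e5 km/s = 210000 km/s
Propagation delay = 8618 / 210000 = 0.041 s = 41.0381 ms
Processing delay = 2.6 ms
Total one-way latency = 43.6381 ms


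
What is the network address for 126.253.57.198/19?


IP:   01111110.11111101.00111001.11000110
Mask: 11111111.11111111.11100000.00000000
AND operation:
Net:  01111110.11111101.00100000.00000000
Network: 126.253.32.0/19


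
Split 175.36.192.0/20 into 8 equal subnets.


New prefix = 20 + 3 = 23
Each subnet has 512 addresses
  175.36.192.0/23
  175.36.194.0/23
  175.36.196.0/23
  175.36.198.0/23
  175.36.200.0/23
  175.36.202.0/23
  175.36.204.0/23
  175.36.206.0/23
Subnets: 175.36.192.0/23, 175.36.194.0/23, 175.36.196.0/23, 175.36.198.0/23, 175.36.200.0/23, 175.36.202.0/23, 175.36.204.0/23, 175.36.206.0/23


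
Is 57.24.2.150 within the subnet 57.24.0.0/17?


Subnet network: 57.24.0.0
Test IP AND mask: 57.24.0.0
Yes, 57.24.2.150 is in 57.24.0.0/17


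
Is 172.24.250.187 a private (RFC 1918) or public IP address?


RFC 1918 private ranges:
  10.0.0.0/8 (10.0.0.0 - 10.255.255.255)
  172.16.0.0/12 (172.16.0.0 - 172.31.255.255)
  192.168.0.0/16 (192.168.0.0 - 192.168.255.255)
Private (in 172.16.0.0/12)


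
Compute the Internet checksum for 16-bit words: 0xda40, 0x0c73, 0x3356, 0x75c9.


Sum all words (with carry folding):
+ 0xda40 = 0xda40
+ 0x0c73 = 0xe6b3
+ 0x3356 = 0x1a0a
+ 0x75c9 = 0x8fd3
One's complement: ~0x8fd3
Checksum = 0x702c


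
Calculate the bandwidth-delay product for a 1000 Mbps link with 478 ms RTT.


BDP = bandwidth * RTT
= 1000 Mbps * 478 ms
= 1000 * 1e6 * 478 / 1000 bits
= 478000000 bits
= 59750000 bytes
= 58349.6094 KB
BDP = 478000000 bits (59750000 bytes)


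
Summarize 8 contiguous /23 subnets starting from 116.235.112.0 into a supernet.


Original prefix: /23
Number of subnets: 8 = 2^3
New prefix = 23 - 3 = 20
Supernet: 116.235.112.0/20


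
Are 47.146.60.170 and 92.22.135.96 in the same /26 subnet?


Mask: 255.255.255.192
47.146.60.170 AND mask = 47.146.60.128
92.22.135.96 AND mask = 92.22.135.64
No, different subnets (47.146.60.128 vs 92.22.135.64)


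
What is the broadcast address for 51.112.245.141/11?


Network: 51.96.0.0/11
Host bits = 21
Set all host bits to 1:
Broadcast: 51.127.255.255


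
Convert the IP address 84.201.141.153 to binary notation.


84 = 01010100
201 = 11001001
141 = 10001101
153 = 10011001
Binary: 01010100.11001001.10001101.10011001


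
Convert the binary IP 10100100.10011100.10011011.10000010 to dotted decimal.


10100100 = 164
10011100 = 156
10011011 = 155
10000010 = 130
IP: 164.156.155.130


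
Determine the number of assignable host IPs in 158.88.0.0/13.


Host bits = 32 - 13 = 19
Total addresses = 2^19 = 524288
Usable = total - 2 (network and broadcast)
Usable hosts: 524286


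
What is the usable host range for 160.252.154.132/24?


Network: 160.252.154.0
Broadcast: 160.252.154.255
First usable = network + 1
Last usable = broadcast - 1
Range: 160.252.154.1 to 160.252.154.254


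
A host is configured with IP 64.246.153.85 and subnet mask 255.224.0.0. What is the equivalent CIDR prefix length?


Binary: 11111111.11100000.00000000.00000000
Count leading 1s
Prefix: /11


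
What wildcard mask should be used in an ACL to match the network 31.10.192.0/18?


Subnet mask: 255.255.192.0
Wildcard = 255.255.255.255 - subnet mask
255 - 255 = 0
255 - 255 = 0
255 - 192 = 63
255 - 0 = 255
Wildcard: 0.0.63.255


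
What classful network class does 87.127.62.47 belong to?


First octet: 87
Binary: 01010111
0xxxxxxx -> Class A (1-126)
Class A, default mask 255.0.0.0 (/8)


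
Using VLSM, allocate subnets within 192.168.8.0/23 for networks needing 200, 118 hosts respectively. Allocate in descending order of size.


200 hosts -> /24 (254 usable): 192.168.8.0/24
118 hosts -> /25 (126 usable): 192.168.9.0/25
Allocation: 192.168.8.0/24 (200 hosts, 254 usable); 192.168.9.0/25 (118 hosts, 126 usable)


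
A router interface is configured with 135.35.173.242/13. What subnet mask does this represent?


/13 means 13 network bits, 19 host bits
Binary: 11111111111110000000000000000000
Mask: 255.248.0.0


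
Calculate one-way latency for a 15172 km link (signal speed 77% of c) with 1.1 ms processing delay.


Speed = 0.77 * 3e5 km/s = 231000 km/s
Propagation delay = 15172 / 231000 = 0.0657 s = 65.6797 ms
Processing delay = 1.1 ms
Total one-way latency = 66.7797 ms
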